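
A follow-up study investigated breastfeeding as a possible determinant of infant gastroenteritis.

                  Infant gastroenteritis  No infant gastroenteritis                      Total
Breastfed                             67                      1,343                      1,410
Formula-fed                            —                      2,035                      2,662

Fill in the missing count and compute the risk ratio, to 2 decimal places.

The missing cell is in the unexposed row: 2662 − 2035 = 627.
So a = 67, b = 1343, c = 627, d = 2035.
RR = [a/(a+b)] / [c/(c+d)] = (67/1410) / (627/2662) = 0.04752/0.23554 = 0.20174

0.20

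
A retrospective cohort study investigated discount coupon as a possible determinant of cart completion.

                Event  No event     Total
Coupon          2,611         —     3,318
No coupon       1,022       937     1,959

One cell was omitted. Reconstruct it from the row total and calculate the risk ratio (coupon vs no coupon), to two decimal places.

1.51

The missing cell is in the exposed row: 3318 − 2611 = 707.
So a = 2611, b = 707, c = 1022, d = 937.
RR = [a/(a+b)] / [c/(c+d)] = (2611/3318) / (1022/1959) = 0.78692/0.52169 = 1.50839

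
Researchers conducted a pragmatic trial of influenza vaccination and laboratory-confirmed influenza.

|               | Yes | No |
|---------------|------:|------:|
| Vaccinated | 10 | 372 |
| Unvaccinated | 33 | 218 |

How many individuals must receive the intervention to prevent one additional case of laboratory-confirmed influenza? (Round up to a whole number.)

Risk in treated group = 10/382 = 0.02618; risk in control = 33/251 = 0.13147.
Absolute risk reduction = 0.13147 − 0.02618 = 0.10530
NNT = 1 / ARR = 1 / 0.10530 = 9.497 → round up → 10

10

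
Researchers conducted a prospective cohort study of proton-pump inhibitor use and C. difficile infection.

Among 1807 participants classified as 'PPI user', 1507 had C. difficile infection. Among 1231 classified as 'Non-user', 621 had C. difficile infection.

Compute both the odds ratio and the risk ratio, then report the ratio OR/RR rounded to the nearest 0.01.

From the description: a = 1507, b = 300, c = 621, d = 610.
OR = (1507·610)/(300·621) = 919270/186300 = 4.93435
Risk in exposed = 1507/1807 = 0.83398; risk in unexposed = 621/1231 = 0.50447; RR = 1.65319
OR/RR = 4.93435 / 1.65319 = 2.98475
The outcome is not rare, so the OR lies further from 1 than the RR.

2.98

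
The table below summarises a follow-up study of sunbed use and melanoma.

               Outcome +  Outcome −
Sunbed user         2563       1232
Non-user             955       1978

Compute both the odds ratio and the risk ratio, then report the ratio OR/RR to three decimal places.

Cells: a = 2563, b = 1232, c = 955, d = 1978.
OR = (2563·1978)/(1232·955) = 5069614/1176560 = 4.30884
Risk in exposed = 2563/3795 = 0.67536; risk in unexposed = 955/2933 = 0.32561; RR = 2.07418
OR/RR = 4.30884 / 2.07418 = 2.07738
The outcome is not rare, so the OR lies further from 1 than the RR.

2.077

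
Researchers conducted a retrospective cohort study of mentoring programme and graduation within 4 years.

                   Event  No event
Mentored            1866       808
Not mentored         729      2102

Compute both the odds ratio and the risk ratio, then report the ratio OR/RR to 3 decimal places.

Cells: a = 1866, b = 808, c = 729, d = 2102.
OR = (1866·2102)/(808·729) = 3922332/589032 = 6.65895
Risk in exposed = 1866/2674 = 0.69783; risk in unexposed = 729/2831 = 0.25751; RR = 2.70996
OR/RR = 6.65895 / 2.70996 = 2.45721
The outcome is not rare, so the OR lies further from 1 than the RR.

2.457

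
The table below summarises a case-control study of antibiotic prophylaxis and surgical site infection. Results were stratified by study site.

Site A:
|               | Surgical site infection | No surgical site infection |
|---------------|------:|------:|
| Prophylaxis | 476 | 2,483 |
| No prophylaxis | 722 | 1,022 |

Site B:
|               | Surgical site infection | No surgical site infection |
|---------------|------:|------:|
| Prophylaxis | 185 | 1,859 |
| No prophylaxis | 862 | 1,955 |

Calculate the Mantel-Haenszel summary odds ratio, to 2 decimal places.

0.25

OR_MH = Σ(aᵢdᵢ/nᵢ) / Σ(bᵢcᵢ/nᵢ), where nᵢ is the stratum total.
Stratum 1 (Site A): n = 4703; a·d/n = 476·1022/4703 = 103.4387; b·c/n = 2483·722/4703 = 381.1878
Stratum 2 (Site B): n = 4861; a·d/n = 185·1955/4861 = 74.4034; b·c/n = 1859·862/4861 = 329.6560
OR_MH = (103.4387 + 74.4034) / (381.1878 + 329.6560) = 177.8421 / 710.8438 = 0.25018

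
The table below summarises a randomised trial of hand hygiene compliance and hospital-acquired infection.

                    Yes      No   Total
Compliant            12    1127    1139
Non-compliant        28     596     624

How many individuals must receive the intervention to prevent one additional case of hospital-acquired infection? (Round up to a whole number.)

30

Risk in treated group = 12/1139 = 0.01054; risk in control = 28/624 = 0.04487.
Absolute risk reduction = 0.04487 − 0.01054 = 0.03434
NNT = 1 / ARR = 1 / 0.03434 = 29.124 → round up → 30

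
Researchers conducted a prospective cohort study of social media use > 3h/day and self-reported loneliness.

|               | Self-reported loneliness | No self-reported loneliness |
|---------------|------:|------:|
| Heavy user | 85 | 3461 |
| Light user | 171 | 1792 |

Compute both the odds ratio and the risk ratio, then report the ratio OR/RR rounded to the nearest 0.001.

0.935

Cells: a = 85, b = 3461, c = 171, d = 1792.
OR = (85·1792)/(3461·171) = 152320/591831 = 0.25737
Risk in exposed = 85/3546 = 0.02397; risk in unexposed = 171/1963 = 0.08711; RR = 0.27517
OR/RR = 0.25737 / 0.27517 = 0.93531
The outcome is rare in both groups, so OR ≈ RR (ratio near 1).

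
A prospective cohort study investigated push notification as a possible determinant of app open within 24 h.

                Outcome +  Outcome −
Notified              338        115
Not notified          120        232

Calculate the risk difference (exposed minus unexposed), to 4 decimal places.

Cells: a = 338, b = 115, c = 120, d = 232.
Risk in exposed = 338/453 = 0.746137; risk in unexposed = 120/352 = 0.340909.
Risk difference = 0.746137 − 0.340909 = 0.405228

0.4052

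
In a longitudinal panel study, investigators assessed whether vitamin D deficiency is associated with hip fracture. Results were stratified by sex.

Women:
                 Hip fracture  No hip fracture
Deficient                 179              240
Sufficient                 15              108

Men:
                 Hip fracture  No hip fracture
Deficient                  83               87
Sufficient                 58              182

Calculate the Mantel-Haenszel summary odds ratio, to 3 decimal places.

3.827

OR_MH = Σ(aᵢdᵢ/nᵢ) / Σ(bᵢcᵢ/nᵢ), where nᵢ is the stratum total.
Stratum 1 (Women): n = 542; a·d/n = 179·108/542 = 35.6679; b·c/n = 240·15/542 = 6.6421
Stratum 2 (Men): n = 410; a·d/n = 83·182/410 = 36.8439; b·c/n = 87·58/410 = 12.3073
OR_MH = (35.6679 + 36.8439) / (6.6421 + 12.3073) = 72.5118 / 18.9494 = 3.82660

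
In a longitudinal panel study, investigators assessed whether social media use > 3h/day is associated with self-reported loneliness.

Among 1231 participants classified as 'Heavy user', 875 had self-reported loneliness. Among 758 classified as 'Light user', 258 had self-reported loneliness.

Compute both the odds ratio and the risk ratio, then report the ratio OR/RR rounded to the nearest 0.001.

2.281

From the description: a = 875, b = 356, c = 258, d = 500.
OR = (875·500)/(356·258) = 437500/91848 = 4.76330
Risk in exposed = 875/1231 = 0.71080; risk in unexposed = 258/758 = 0.34037; RR = 2.08833
OR/RR = 4.76330 / 2.08833 = 2.28091
The outcome is not rare, so the OR lies further from 1 than the RR.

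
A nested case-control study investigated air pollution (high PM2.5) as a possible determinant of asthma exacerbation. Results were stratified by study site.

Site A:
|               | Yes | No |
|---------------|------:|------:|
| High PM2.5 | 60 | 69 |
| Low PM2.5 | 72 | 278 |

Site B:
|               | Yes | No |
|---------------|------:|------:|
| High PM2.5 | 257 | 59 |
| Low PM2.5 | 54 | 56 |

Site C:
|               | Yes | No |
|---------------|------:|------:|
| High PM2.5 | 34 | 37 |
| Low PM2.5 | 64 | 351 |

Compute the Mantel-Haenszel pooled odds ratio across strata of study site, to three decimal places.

OR_MH = Σ(aᵢdᵢ/nᵢ) / Σ(bᵢcᵢ/nᵢ), where nᵢ is the stratum total.
Stratum 1 (Site A): n = 479; a·d/n = 60·278/479 = 34.8225; b·c/n = 69·72/479 = 10.3716
Stratum 2 (Site B): n = 426; a·d/n = 257·56/426 = 33.7840; b·c/n = 59·54/426 = 7.4789
Stratum 3 (Site C): n = 486; a·d/n = 34·351/486 = 24.5556; b·c/n = 37·64/486 = 4.8724
OR_MH = (34.8225 + 33.7840 + 24.5556) / (10.3716 + 7.4789 + 4.8724) = 93.1621 / 22.7229 = 4.09992

4.100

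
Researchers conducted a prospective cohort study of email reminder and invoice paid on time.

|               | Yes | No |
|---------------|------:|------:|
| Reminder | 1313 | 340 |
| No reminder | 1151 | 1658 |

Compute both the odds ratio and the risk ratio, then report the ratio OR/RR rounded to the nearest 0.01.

Cells: a = 1313, b = 340, c = 1151, d = 1658.
OR = (1313·1658)/(340·1151) = 2176954/391340 = 5.56282
Risk in exposed = 1313/1653 = 0.79431; risk in unexposed = 1151/2809 = 0.40975; RR = 1.93851
OR/RR = 5.56282 / 1.93851 = 2.86964
The outcome is not rare, so the OR lies further from 1 than the RR.

2.87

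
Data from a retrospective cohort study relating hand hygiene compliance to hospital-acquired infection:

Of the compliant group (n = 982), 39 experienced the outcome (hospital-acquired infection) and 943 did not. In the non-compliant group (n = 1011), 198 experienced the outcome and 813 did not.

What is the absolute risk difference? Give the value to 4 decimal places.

From the description: a = 39, b = 943, c = 198, d = 813.
Risk in exposed = 39/982 = 0.039715; risk in unexposed = 198/1011 = 0.195846.
Risk difference = 0.039715 − 0.195846 = -0.156131

-0.1561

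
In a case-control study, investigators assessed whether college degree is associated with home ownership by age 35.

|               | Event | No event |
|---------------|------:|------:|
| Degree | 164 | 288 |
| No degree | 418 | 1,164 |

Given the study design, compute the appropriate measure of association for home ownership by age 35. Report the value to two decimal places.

Cells: a = 164, b = 288, c = 418, d = 1164.
This is a case-control study: participants were sampled on outcome status, so risks in the source population cannot be estimated directly — relative risk is not valid here. The odds ratio is the appropriate measure.
OR = (a·d)/(b·c) = (164 × 1164) / (288 × 418) = 190896 / 120384 = 1.58573

1.59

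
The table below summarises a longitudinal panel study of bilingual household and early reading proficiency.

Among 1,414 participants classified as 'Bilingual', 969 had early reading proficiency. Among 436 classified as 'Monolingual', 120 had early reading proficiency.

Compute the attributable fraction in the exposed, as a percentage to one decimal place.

From the description: a = 969, b = 445, c = 120, d = 316.
Risk in exposed = 969/1414 = 0.68529; risk in unexposed = 120/436 = 0.27523.
RR = 0.68529/0.27523 = 2.48989
AR% = (RR − 1)/RR × 100 = (2.48989 − 1)/2.48989 × 100 = 59.8375%

59.8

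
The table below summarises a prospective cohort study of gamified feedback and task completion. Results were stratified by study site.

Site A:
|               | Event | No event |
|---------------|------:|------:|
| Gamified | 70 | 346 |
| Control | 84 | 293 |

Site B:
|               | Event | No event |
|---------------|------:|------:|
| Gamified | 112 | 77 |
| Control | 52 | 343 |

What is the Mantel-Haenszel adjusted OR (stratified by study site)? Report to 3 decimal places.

2.106

OR_MH = Σ(aᵢdᵢ/nᵢ) / Σ(bᵢcᵢ/nᵢ), where nᵢ is the stratum total.
Stratum 1 (Site A): n = 793; a·d/n = 70·293/793 = 25.8638; b·c/n = 346·84/793 = 36.6507
Stratum 2 (Site B): n = 584; a·d/n = 112·343/584 = 65.7808; b·c/n = 77·52/584 = 6.8562
OR_MH = (25.8638 + 65.7808) / (36.6507 + 6.8562) = 91.6446 / 43.5069 = 2.10644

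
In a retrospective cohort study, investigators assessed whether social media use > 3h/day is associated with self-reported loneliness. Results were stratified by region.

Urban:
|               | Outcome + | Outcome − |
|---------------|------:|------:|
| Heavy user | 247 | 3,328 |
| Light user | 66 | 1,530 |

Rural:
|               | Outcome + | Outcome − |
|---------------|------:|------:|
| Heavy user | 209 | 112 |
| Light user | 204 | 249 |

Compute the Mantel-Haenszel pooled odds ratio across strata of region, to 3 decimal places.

1.949

OR_MH = Σ(aᵢdᵢ/nᵢ) / Σ(bᵢcᵢ/nᵢ), where nᵢ is the stratum total.
Stratum 1 (Urban): n = 5171; a·d/n = 247·1530/5171 = 73.0826; b·c/n = 3328·66/5171 = 42.4769
Stratum 2 (Rural): n = 774; a·d/n = 209·249/774 = 67.2364; b·c/n = 112·204/774 = 29.5194
OR_MH = (73.0826 + 67.2364) / (42.4769 + 29.5194) = 140.3190 / 71.9963 = 1.94898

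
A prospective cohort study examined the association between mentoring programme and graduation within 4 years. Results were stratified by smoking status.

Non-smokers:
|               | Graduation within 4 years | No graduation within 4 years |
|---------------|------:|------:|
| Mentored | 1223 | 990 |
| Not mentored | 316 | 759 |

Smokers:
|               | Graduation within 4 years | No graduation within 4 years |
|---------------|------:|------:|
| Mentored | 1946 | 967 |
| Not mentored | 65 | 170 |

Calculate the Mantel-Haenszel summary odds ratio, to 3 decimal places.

OR_MH = Σ(aᵢdᵢ/nᵢ) / Σ(bᵢcᵢ/nᵢ), where nᵢ is the stratum total.
Stratum 1 (Non-smokers): n = 3288; a·d/n = 1223·759/3288 = 282.3166; b·c/n = 990·316/3288 = 95.1460
Stratum 2 (Smokers): n = 3148; a·d/n = 1946·170/3148 = 105.0889; b·c/n = 967·65/3148 = 19.9666
OR_MH = (282.3166 + 105.0889) / (95.1460 + 19.9666) = 387.4056 / 115.1126 = 3.36545

3.365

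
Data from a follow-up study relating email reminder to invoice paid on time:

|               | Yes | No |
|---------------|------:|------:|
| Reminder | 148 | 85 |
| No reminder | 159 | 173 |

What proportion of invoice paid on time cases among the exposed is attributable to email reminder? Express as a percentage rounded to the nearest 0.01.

Cells: a = 148, b = 85, c = 159, d = 173.
Risk in exposed = 148/233 = 0.63519; risk in unexposed = 159/332 = 0.47892.
RR = 0.63519/0.47892 = 1.32632
AR% = (RR − 1)/RR × 100 = (1.32632 − 1)/1.32632 × 100 = 24.6031%

24.60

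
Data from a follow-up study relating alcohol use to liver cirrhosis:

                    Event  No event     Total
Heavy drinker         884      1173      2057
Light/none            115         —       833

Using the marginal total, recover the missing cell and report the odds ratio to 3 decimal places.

4.705

The missing cell is in the unexposed row: 833 − 115 = 718.
So a = 884, b = 1173, c = 115, d = 718.
OR = (a·d)/(b·c) = (884 × 718) / (1173 × 115) = 634712 / 134895 = 4.70523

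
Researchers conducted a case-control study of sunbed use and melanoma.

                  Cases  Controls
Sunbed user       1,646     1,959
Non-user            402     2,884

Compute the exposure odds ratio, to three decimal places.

6.028

Cells: a = 1646, b = 1959, c = 402, d = 2884.
OR = (a·d)/(b·c) = (1646 × 2884) / (1959 × 402) = 4747064 / 787518 = 6.02788
The odds of melanoma are about 6.03 times as high in the sunbed user group.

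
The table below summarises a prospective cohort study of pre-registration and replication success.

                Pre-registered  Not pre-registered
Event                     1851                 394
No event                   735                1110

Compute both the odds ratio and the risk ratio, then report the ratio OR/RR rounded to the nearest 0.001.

Reading the table with exposure as columns: a = 1851 (Pre-registered, case), b = 735 (Pre-registered, non-case), c = 394 (Not pre-registered, case), d = 1110.
OR = (1851·1110)/(735·394) = 2054610/289590 = 7.09489
Risk in exposed = 1851/2586 = 0.71578; risk in unexposed = 394/1504 = 0.26197; RR = 2.73231
OR/RR = 7.09489 / 2.73231 = 2.59667
The outcome is not rare, so the OR lies further from 1 than the RR.

2.597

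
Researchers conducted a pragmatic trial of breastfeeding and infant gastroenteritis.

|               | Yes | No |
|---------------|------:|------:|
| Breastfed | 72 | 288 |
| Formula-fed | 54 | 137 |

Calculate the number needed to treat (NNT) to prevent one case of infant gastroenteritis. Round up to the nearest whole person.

13

Risk in treated group = 72/360 = 0.20000; risk in control = 54/191 = 0.28272.
Absolute risk reduction = 0.28272 − 0.20000 = 0.08272
NNT = 1 / ARR = 1 / 0.08272 = 12.089 → round up → 13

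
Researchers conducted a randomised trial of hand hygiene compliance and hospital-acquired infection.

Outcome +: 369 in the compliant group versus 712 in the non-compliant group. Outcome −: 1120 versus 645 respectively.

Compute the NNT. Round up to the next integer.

4

Risk in treated group = 369/1489 = 0.24782; risk in control = 712/1357 = 0.52469.
Absolute risk reduction = 0.52469 − 0.24782 = 0.27687
NNT = 1 / ARR = 1 / 0.27687 = 3.612 → round up → 4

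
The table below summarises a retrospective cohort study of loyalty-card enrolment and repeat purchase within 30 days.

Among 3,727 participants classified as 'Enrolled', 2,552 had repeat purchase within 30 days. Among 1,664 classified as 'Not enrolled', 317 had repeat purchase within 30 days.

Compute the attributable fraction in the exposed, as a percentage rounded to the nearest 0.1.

72.2

From the description: a = 2552, b = 1175, c = 317, d = 1347.
Risk in exposed = 2552/3727 = 0.68473; risk in unexposed = 317/1664 = 0.19050.
RR = 0.68473/0.19050 = 3.59431
AR% = (RR − 1)/RR × 100 = (3.59431 − 1)/3.59431 × 100 = 72.1782%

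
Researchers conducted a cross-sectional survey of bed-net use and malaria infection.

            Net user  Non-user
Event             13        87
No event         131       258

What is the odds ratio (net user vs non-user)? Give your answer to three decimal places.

Reading the table with exposure as columns: a = 13 (Net user, case), b = 131 (Net user, non-case), c = 87 (Non-user, case), d = 258.
OR = (a·d)/(b·c) = (13 × 258) / (131 × 87) = 3354 / 11397 = 0.29429
Exposure is associated with lower odds of malaria infection (OR = 0.29 < 1).

0.294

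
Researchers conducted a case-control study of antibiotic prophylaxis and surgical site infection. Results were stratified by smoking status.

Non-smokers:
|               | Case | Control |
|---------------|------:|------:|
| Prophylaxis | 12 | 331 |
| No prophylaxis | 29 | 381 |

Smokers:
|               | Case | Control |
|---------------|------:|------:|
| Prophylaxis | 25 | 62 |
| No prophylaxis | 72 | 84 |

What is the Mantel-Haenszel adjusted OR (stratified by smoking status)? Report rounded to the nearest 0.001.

OR_MH = Σ(aᵢdᵢ/nᵢ) / Σ(bᵢcᵢ/nᵢ), where nᵢ is the stratum total.
Stratum 1 (Non-smokers): n = 753; a·d/n = 12·381/753 = 6.0717; b·c/n = 331·29/753 = 12.7477
Stratum 2 (Smokers): n = 243; a·d/n = 25·84/243 = 8.6420; b·c/n = 62·72/243 = 18.3704
OR_MH = (6.0717 + 8.6420) / (12.7477 + 18.3704) = 14.7137 / 31.1180 = 0.47283

0.473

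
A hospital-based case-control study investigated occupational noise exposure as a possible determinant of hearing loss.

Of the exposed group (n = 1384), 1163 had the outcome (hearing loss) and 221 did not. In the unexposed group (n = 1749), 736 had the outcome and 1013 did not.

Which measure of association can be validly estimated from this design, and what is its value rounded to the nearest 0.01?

From the description: a = 1163, b = 221, c = 736, d = 1013.
This is a hospital-based case-control study: participants were sampled on outcome status, so risks in the source population cannot be estimated directly — relative risk is not valid here. The odds ratio is the appropriate measure.
OR = (a·d)/(b·c) = (1163 × 1013) / (221 × 736) = 1178119 / 162656 = 7.24301

7.24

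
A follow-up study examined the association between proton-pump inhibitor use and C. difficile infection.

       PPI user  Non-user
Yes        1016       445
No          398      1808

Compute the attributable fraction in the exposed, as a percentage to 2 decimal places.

Reading the table with exposure as columns: a = 1016 (PPI user, case), b = 398 (PPI user, non-case), c = 445 (Non-user, case), d = 1808.
Risk in exposed = 1016/1414 = 0.71853; risk in unexposed = 445/2253 = 0.19751.
RR = 0.71853/0.19751 = 3.63786
AR% = (RR − 1)/RR × 100 = (3.63786 − 1)/3.63786 × 100 = 72.5113%

72.51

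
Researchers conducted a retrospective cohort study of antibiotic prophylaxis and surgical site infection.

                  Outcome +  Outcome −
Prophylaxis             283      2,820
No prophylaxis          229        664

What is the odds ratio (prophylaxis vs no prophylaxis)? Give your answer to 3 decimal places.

Cells: a = 283, b = 2820, c = 229, d = 664.
OR = (a·d)/(b·c) = (283 × 664) / (2820 × 229) = 187912 / 645780 = 0.29098
Exposure is associated with lower odds of surgical site infection (OR = 0.29 < 1).

0.291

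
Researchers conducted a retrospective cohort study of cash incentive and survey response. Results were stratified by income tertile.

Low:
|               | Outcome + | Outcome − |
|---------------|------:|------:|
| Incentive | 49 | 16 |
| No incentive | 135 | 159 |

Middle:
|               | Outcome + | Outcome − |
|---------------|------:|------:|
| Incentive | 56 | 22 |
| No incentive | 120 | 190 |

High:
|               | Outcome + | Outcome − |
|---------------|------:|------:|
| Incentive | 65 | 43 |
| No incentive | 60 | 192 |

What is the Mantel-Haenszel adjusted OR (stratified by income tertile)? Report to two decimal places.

OR_MH = Σ(aᵢdᵢ/nᵢ) / Σ(bᵢcᵢ/nᵢ), where nᵢ is the stratum total.
Stratum 1 (Low): n = 359; a·d/n = 49·159/359 = 21.7019; b·c/n = 16·135/359 = 6.0167
Stratum 2 (Middle): n = 388; a·d/n = 56·190/388 = 27.4227; b·c/n = 22·120/388 = 6.8041
Stratum 3 (High): n = 360; a·d/n = 65·192/360 = 34.6667; b·c/n = 43·60/360 = 7.1667
OR_MH = (21.7019 + 27.4227 + 34.6667) / (6.0167 + 6.8041 + 7.1667) = 83.7913 / 19.9875 = 4.19218

4.19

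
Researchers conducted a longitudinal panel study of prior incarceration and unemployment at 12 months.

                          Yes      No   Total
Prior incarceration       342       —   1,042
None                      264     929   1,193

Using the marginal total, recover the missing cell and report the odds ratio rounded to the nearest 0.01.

1.72

The missing cell is in the exposed row: 1042 − 342 = 700.
So a = 342, b = 700, c = 264, d = 929.
OR = (a·d)/(b·c) = (342 × 929) / (700 × 264) = 317718 / 184800 = 1.71925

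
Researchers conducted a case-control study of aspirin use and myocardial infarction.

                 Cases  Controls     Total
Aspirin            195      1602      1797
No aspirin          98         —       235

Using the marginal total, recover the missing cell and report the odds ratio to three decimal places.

0.170

The missing cell is in the unexposed row: 235 − 98 = 137.
So a = 195, b = 1602, c = 98, d = 137.
OR = (a·d)/(b·c) = (195 × 137) / (1602 × 98) = 26715 / 156996 = 0.17016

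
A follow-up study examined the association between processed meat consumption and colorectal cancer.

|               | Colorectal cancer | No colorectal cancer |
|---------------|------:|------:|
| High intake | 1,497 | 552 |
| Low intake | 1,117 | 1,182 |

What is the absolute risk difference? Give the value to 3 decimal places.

0.245

Cells: a = 1497, b = 552, c = 1117, d = 1182.
Risk in exposed = 1497/2049 = 0.730600; risk in unexposed = 1117/2299 = 0.485863.
Risk difference = 0.730600 − 0.485863 = 0.244737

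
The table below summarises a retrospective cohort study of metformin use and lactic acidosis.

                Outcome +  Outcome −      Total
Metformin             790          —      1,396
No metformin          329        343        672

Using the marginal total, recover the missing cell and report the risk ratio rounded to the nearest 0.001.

1.156

The missing cell is in the exposed row: 1396 − 790 = 606.
So a = 790, b = 606, c = 329, d = 343.
RR = [a/(a+b)] / [c/(c+d)] = (790/1396) / (329/672) = 0.56590/0.48958 = 1.15589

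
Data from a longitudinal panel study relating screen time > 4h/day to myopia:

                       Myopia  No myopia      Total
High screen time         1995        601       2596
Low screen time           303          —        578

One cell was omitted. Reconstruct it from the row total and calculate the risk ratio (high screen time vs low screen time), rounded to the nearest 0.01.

The missing cell is in the unexposed row: 578 − 303 = 275.
So a = 1995, b = 601, c = 303, d = 275.
RR = [a/(a+b)] / [c/(c+d)] = (1995/2596) / (303/578) = 0.76849/0.52422 = 1.46596

1.47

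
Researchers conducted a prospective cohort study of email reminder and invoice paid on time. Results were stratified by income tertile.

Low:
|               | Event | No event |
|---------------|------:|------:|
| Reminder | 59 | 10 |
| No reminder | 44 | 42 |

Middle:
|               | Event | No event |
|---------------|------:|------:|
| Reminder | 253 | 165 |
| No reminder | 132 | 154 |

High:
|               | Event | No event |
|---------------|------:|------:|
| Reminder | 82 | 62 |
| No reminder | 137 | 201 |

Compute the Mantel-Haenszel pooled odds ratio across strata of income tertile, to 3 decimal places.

OR_MH = Σ(aᵢdᵢ/nᵢ) / Σ(bᵢcᵢ/nᵢ), where nᵢ is the stratum total.
Stratum 1 (Low): n = 155; a·d/n = 59·42/155 = 15.9871; b·c/n = 10·44/155 = 2.8387
Stratum 2 (Middle): n = 704; a·d/n = 253·154/704 = 55.3438; b·c/n = 165·132/704 = 30.9375
Stratum 3 (High): n = 482; a·d/n = 82·201/482 = 34.1950; b·c/n = 62·137/482 = 17.6224
OR_MH = (15.9871 + 55.3438 + 34.1950) / (2.8387 + 30.9375 + 17.6224) = 105.5259 / 51.3986 = 2.05309

2.053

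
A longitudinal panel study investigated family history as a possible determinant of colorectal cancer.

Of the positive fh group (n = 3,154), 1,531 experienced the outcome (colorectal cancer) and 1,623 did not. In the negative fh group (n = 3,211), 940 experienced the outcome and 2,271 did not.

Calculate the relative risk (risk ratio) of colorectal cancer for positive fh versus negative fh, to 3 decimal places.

From the description: a = 1531, b = 1623, c = 940, d = 2271.
Risk in exposed = 1531/3154 = 0.48542; risk in unexposed = 940/3211 = 0.29274.
RR = 0.48542 / 0.29274 = 1.65816
The risk among the exposed is 1.66 times that among the unexposed.

1.658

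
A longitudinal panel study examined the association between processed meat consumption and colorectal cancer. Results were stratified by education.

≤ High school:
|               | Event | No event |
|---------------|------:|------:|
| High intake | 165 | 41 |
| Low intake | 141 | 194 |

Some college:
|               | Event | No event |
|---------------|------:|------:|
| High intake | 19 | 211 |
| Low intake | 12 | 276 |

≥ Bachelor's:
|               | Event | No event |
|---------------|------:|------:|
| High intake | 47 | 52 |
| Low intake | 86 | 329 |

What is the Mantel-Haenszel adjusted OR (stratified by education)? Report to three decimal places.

OR_MH = Σ(aᵢdᵢ/nᵢ) / Σ(bᵢcᵢ/nᵢ), where nᵢ is the stratum total.
Stratum 1 (≤ High school): n = 541; a·d/n = 165·194/541 = 59.1682; b·c/n = 41·141/541 = 10.6858
Stratum 2 (Some college): n = 518; a·d/n = 19·276/518 = 10.1236; b·c/n = 211·12/518 = 4.8880
Stratum 3 (≥ Bachelor's): n = 514; a·d/n = 47·329/514 = 30.0837; b·c/n = 52·86/514 = 8.7004
OR_MH = (59.1682 + 10.1236 + 30.0837) / (10.6858 + 4.8880 + 8.7004) = 99.3754 / 24.2742 = 4.09387

4.094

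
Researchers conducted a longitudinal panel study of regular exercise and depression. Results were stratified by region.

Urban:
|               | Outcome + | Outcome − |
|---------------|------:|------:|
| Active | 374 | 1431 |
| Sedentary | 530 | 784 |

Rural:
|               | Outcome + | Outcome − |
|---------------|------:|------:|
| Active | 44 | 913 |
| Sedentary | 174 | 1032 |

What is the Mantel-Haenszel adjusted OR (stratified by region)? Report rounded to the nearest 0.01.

OR_MH = Σ(aᵢdᵢ/nᵢ) / Σ(bᵢcᵢ/nᵢ), where nᵢ is the stratum total.
Stratum 1 (Urban): n = 3119; a·d/n = 374·784/3119 = 94.0096; b·c/n = 1431·530/3119 = 243.1645
Stratum 2 (Rural): n = 2163; a·d/n = 44·1032/2163 = 20.9931; b·c/n = 913·174/2163 = 73.4452
OR_MH = (94.0096 + 20.9931) / (243.1645 + 73.4452) = 115.0027 / 316.6097 = 0.36323

0.36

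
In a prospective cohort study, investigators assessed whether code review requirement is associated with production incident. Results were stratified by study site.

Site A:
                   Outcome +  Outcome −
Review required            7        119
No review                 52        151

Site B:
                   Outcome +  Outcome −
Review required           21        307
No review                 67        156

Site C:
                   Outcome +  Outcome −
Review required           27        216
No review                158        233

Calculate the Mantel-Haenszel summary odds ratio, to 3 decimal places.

OR_MH = Σ(aᵢdᵢ/nᵢ) / Σ(bᵢcᵢ/nᵢ), where nᵢ is the stratum total.
Stratum 1 (Site A): n = 329; a·d/n = 7·151/329 = 3.2128; b·c/n = 119·52/329 = 18.8085
Stratum 2 (Site B): n = 551; a·d/n = 21·156/551 = 5.9456; b·c/n = 307·67/551 = 37.3303
Stratum 3 (Site C): n = 634; a·d/n = 27·233/634 = 9.9227; b·c/n = 216·158/634 = 53.8297
OR_MH = (3.2128 + 5.9456 + 9.9227) / (18.8085 + 37.3303 + 53.8297) = 19.0810 / 109.9685 = 0.17351

0.174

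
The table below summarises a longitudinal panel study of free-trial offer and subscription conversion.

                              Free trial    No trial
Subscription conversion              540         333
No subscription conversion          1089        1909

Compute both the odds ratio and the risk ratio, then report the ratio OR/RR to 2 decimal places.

Reading the table with exposure as columns: a = 540 (Free trial, case), b = 1089 (Free trial, non-case), c = 333 (No trial, case), d = 1909.
OR = (540·1909)/(1089·333) = 1030860/362637 = 2.84268
Risk in exposed = 540/1629 = 0.33149; risk in unexposed = 333/2242 = 0.14853; RR = 2.23185
OR/RR = 2.84268 / 2.23185 = 1.27369
The outcome is not rare, so the OR lies further from 1 than the RR.

1.27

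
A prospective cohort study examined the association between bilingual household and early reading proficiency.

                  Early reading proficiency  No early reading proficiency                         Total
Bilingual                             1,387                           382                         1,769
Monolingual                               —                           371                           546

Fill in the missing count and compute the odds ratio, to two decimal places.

The missing cell is in the unexposed row: 546 − 371 = 175.
So a = 1387, b = 382, c = 175, d = 371.
OR = (a·d)/(b·c) = (1387 × 371) / (382 × 175) = 514577 / 66850 = 7.69749

7.70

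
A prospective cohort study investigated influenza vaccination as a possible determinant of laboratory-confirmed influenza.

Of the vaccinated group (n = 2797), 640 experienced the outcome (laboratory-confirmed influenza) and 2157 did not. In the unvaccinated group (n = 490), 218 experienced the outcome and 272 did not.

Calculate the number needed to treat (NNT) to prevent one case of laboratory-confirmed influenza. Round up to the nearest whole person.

5

Risk in treated group = 640/2797 = 0.22882; risk in control = 218/490 = 0.44490.
Absolute risk reduction = 0.44490 − 0.22882 = 0.21608
NNT = 1 / ARR = 1 / 0.21608 = 4.628 → round up → 5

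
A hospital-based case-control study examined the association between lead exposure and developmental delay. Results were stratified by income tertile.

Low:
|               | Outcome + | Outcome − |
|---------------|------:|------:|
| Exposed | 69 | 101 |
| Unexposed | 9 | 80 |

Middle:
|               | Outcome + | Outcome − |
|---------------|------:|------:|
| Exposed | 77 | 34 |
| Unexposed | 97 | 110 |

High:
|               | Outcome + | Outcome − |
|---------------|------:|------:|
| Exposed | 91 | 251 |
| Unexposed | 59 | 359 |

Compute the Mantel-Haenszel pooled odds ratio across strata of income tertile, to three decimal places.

2.725

OR_MH = Σ(aᵢdᵢ/nᵢ) / Σ(bᵢcᵢ/nᵢ), where nᵢ is the stratum total.
Stratum 1 (Low): n = 259; a·d/n = 69·80/259 = 21.3127; b·c/n = 101·9/259 = 3.5097
Stratum 2 (Middle): n = 318; a·d/n = 77·110/318 = 26.6352; b·c/n = 34·97/318 = 10.3711
Stratum 3 (High): n = 760; a·d/n = 91·359/760 = 42.9855; b·c/n = 251·59/760 = 19.4855
OR_MH = (21.3127 + 26.6352 + 42.9855) / (3.5097 + 10.3711 + 19.4855) = 90.9335 / 33.3662 = 2.72531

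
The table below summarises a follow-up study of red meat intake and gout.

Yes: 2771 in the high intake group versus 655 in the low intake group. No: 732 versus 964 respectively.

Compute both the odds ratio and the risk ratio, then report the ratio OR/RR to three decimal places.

2.849

From the description: a = 2771, b = 732, c = 655, d = 964.
OR = (2771·964)/(732·655) = 2671244/479460 = 5.57136
Risk in exposed = 2771/3503 = 0.79104; risk in unexposed = 655/1619 = 0.40457; RR = 1.95525
OR/RR = 5.57136 / 1.95525 = 2.84944
The outcome is not rare, so the OR lies further from 1 than the RR.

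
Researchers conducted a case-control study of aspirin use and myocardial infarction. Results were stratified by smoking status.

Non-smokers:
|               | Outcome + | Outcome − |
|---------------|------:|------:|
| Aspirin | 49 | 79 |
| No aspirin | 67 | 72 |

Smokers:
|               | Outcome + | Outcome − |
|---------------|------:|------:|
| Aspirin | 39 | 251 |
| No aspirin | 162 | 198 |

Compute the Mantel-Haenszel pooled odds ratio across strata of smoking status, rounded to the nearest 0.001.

0.305

OR_MH = Σ(aᵢdᵢ/nᵢ) / Σ(bᵢcᵢ/nᵢ), where nᵢ is the stratum total.
Stratum 1 (Non-smokers): n = 267; a·d/n = 49·72/267 = 13.2135; b·c/n = 79·67/267 = 19.8240
Stratum 2 (Smokers): n = 650; a·d/n = 39·198/650 = 11.8800; b·c/n = 251·162/650 = 62.5569
OR_MH = (13.2135 + 11.8800) / (19.8240 + 62.5569) = 25.0935 / 82.3809 = 0.30460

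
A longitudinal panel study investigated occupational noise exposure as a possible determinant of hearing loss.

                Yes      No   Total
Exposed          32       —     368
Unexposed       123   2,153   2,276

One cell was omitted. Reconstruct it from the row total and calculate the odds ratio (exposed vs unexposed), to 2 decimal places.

1.67

The missing cell is in the exposed row: 368 − 32 = 336.
So a = 32, b = 336, c = 123, d = 2153.
OR = (a·d)/(b·c) = (32 × 2153) / (336 × 123) = 68896 / 41328 = 1.66705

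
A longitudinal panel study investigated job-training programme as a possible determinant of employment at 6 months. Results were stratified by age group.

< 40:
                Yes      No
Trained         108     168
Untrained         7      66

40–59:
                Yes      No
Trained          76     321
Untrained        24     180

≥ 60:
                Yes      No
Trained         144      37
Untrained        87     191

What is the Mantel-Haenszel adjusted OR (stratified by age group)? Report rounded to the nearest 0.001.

OR_MH = Σ(aᵢdᵢ/nᵢ) / Σ(bᵢcᵢ/nᵢ), where nᵢ is the stratum total.
Stratum 1 (< 40): n = 349; a·d/n = 108·66/349 = 20.4241; b·c/n = 168·7/349 = 3.3696
Stratum 2 (40–59): n = 601; a·d/n = 76·180/601 = 22.7621; b·c/n = 321·24/601 = 12.8186
Stratum 3 (≥ 60): n = 459; a·d/n = 144·191/459 = 59.9216; b·c/n = 37·87/459 = 7.0131
OR_MH = (20.4241 + 22.7621 + 59.9216) / (3.3696 + 12.8186 + 7.0131) = 103.1077 / 23.2013 = 4.44404

4.444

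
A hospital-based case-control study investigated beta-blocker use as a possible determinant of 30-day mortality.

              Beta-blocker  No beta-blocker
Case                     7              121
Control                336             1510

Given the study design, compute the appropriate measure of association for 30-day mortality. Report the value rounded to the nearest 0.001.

0.260

Reading the table with exposure as columns: a = 7 (Beta-blocker, case), b = 336 (Beta-blocker, non-case), c = 121 (No beta-blocker, case), d = 1510.
This is a hospital-based case-control study: participants were sampled on outcome status, so risks in the source population cannot be estimated directly — relative risk is not valid here. The odds ratio is the appropriate measure.
OR = (a·d)/(b·c) = (7 × 1510) / (336 × 121) = 10570 / 40656 = 0.25999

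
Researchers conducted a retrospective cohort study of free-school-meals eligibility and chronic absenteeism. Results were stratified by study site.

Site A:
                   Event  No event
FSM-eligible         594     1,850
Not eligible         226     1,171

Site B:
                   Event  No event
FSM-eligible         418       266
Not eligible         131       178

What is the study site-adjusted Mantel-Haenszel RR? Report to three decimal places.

1.479

RR_MH = Σ(aᵢ·n₀ᵢ/nᵢ) / Σ(cᵢ·n₁ᵢ/nᵢ), with n₁ᵢ = aᵢ+bᵢ (exposed), n₀ᵢ = cᵢ+dᵢ (unexposed), nᵢ = n₁ᵢ+n₀ᵢ.
Stratum 1 (Site A): n₁ = 2444, n₀ = 1397, n = 3841; a·n₀/n = 594·1397/3841 = 216.0422; c·n₁/n = 226·2444/3841 = 143.8021
Stratum 2 (Site B): n₁ = 684, n₀ = 309, n = 993; a·n₀/n = 418·309/993 = 130.0725; c·n₁/n = 131·684/993 = 90.2356
RR_MH = (216.0422 + 130.0725) / (143.8021 + 90.2356) = 346.1147 / 234.0378 = 1.47888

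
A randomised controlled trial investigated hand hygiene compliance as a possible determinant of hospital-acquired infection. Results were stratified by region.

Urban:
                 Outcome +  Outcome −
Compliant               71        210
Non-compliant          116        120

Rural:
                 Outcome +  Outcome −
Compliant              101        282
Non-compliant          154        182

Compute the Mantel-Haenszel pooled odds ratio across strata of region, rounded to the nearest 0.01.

OR_MH = Σ(aᵢdᵢ/nᵢ) / Σ(bᵢcᵢ/nᵢ), where nᵢ is the stratum total.
Stratum 1 (Urban): n = 517; a·d/n = 71·120/517 = 16.4797; b·c/n = 210·116/517 = 47.1180
Stratum 2 (Rural): n = 719; a·d/n = 101·182/719 = 25.5661; b·c/n = 282·154/719 = 60.4006
OR_MH = (16.4797 + 25.5661) / (47.1180 + 60.4006) = 42.0458 / 107.5185 = 0.39106

0.39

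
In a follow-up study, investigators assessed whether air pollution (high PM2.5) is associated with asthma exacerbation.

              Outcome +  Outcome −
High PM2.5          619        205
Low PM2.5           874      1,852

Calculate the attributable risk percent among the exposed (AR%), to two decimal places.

57.32

Cells: a = 619, b = 205, c = 874, d = 1852.
Risk in exposed = 619/824 = 0.75121; risk in unexposed = 874/2726 = 0.32062.
RR = 0.75121/0.32062 = 2.34303
AR% = (RR − 1)/RR × 100 = (2.34303 − 1)/2.34303 × 100 = 57.3202%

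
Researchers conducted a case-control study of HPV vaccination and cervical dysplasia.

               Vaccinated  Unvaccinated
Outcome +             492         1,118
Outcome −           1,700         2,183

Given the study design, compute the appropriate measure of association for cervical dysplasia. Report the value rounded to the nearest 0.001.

0.565

Reading the table with exposure as columns: a = 492 (Vaccinated, case), b = 1700 (Vaccinated, non-case), c = 1118 (Unvaccinated, case), d = 2183.
This is a case-control study: participants were sampled on outcome status, so risks in the source population cannot be estimated directly — relative risk is not valid here. The odds ratio is the appropriate measure.
OR = (a·d)/(b·c) = (492 × 2183) / (1700 × 1118) = 1074036 / 1900600 = 0.56510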